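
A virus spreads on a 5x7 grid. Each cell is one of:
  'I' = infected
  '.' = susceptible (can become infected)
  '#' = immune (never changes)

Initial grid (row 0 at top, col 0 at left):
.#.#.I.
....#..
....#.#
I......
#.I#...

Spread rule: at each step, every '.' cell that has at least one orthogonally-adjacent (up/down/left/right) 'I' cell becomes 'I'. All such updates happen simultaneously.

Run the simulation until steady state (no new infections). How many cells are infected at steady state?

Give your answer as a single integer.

Answer: 28

Derivation:
Step 0 (initial): 3 infected
Step 1: +7 new -> 10 infected
Step 2: +6 new -> 16 infected
Step 3: +6 new -> 22 infected
Step 4: +5 new -> 27 infected
Step 5: +1 new -> 28 infected
Step 6: +0 new -> 28 infected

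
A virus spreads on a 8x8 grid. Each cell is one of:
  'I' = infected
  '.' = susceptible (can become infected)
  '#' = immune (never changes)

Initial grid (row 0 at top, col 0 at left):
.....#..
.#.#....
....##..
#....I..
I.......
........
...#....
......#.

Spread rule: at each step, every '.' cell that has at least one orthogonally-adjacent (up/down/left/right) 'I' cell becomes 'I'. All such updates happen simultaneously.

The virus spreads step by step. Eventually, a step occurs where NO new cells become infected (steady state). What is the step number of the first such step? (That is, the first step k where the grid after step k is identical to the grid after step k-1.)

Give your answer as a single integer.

Step 0 (initial): 2 infected
Step 1: +5 new -> 7 infected
Step 2: +10 new -> 17 infected
Step 3: +13 new -> 30 infected
Step 4: +12 new -> 42 infected
Step 5: +7 new -> 49 infected
Step 6: +5 new -> 54 infected
Step 7: +2 new -> 56 infected
Step 8: +0 new -> 56 infected

Answer: 8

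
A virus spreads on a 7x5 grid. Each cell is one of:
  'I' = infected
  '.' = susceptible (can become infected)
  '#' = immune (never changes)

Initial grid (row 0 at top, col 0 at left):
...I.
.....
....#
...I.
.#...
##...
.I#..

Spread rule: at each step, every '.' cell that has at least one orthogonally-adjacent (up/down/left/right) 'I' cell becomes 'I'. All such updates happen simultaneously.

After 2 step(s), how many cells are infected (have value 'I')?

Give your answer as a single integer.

Step 0 (initial): 3 infected
Step 1: +8 new -> 11 infected
Step 2: +8 new -> 19 infected

Answer: 19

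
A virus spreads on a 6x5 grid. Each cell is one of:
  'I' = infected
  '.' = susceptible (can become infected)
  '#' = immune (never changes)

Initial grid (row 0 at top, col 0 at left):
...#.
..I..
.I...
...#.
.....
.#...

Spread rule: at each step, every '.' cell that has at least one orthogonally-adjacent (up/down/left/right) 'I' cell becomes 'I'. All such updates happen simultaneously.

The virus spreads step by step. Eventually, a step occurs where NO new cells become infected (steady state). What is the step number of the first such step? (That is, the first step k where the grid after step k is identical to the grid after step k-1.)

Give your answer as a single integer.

Answer: 7

Derivation:
Step 0 (initial): 2 infected
Step 1: +6 new -> 8 infected
Step 2: +7 new -> 15 infected
Step 3: +5 new -> 20 infected
Step 4: +4 new -> 24 infected
Step 5: +2 new -> 26 infected
Step 6: +1 new -> 27 infected
Step 7: +0 new -> 27 infected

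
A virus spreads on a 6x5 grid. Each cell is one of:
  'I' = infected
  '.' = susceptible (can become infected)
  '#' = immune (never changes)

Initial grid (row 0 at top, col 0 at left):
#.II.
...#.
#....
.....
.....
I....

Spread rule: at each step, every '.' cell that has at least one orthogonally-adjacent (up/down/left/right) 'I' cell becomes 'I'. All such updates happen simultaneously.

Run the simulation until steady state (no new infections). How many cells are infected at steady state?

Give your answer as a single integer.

Step 0 (initial): 3 infected
Step 1: +5 new -> 8 infected
Step 2: +6 new -> 14 infected
Step 3: +8 new -> 22 infected
Step 4: +4 new -> 26 infected
Step 5: +1 new -> 27 infected
Step 6: +0 new -> 27 infected

Answer: 27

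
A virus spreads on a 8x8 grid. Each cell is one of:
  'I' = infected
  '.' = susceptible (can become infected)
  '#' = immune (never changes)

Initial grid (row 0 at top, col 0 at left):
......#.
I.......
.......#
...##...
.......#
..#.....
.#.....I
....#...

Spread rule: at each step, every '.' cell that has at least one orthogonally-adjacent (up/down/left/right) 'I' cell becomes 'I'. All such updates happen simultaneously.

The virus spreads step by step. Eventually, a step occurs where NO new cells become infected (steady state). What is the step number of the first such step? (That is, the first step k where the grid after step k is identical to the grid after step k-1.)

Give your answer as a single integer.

Answer: 9

Derivation:
Step 0 (initial): 2 infected
Step 1: +6 new -> 8 infected
Step 2: +7 new -> 15 infected
Step 3: +9 new -> 24 infected
Step 4: +10 new -> 34 infected
Step 5: +13 new -> 47 infected
Step 6: +6 new -> 53 infected
Step 7: +2 new -> 55 infected
Step 8: +1 new -> 56 infected
Step 9: +0 new -> 56 infected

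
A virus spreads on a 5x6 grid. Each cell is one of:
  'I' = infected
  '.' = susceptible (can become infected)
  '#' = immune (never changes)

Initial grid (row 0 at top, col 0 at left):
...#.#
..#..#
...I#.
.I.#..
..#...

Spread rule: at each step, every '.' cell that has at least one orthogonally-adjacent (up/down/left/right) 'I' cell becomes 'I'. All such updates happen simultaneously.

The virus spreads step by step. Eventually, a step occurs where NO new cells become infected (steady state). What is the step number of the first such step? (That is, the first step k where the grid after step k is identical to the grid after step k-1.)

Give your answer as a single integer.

Answer: 5

Derivation:
Step 0 (initial): 2 infected
Step 1: +6 new -> 8 infected
Step 2: +4 new -> 12 infected
Step 3: +3 new -> 15 infected
Step 4: +2 new -> 17 infected
Step 5: +0 new -> 17 infected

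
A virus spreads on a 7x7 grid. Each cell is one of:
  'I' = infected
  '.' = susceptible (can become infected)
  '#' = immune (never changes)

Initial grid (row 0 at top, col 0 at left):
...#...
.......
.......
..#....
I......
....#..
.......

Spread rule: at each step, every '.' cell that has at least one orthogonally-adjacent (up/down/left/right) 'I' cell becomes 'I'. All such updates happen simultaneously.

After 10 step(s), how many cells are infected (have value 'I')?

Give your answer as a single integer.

Answer: 46

Derivation:
Step 0 (initial): 1 infected
Step 1: +3 new -> 4 infected
Step 2: +5 new -> 9 infected
Step 3: +5 new -> 14 infected
Step 4: +7 new -> 21 infected
Step 5: +6 new -> 27 infected
Step 6: +7 new -> 34 infected
Step 7: +5 new -> 39 infected
Step 8: +4 new -> 43 infected
Step 9: +2 new -> 45 infected
Step 10: +1 new -> 46 infected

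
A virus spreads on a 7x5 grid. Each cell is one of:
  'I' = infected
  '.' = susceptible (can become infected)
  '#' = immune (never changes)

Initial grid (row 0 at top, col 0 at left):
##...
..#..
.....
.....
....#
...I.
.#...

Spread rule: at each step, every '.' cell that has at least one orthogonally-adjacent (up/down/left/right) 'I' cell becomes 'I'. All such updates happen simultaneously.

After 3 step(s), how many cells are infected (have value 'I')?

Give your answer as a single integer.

Answer: 15

Derivation:
Step 0 (initial): 1 infected
Step 1: +4 new -> 5 infected
Step 2: +5 new -> 10 infected
Step 3: +5 new -> 15 infected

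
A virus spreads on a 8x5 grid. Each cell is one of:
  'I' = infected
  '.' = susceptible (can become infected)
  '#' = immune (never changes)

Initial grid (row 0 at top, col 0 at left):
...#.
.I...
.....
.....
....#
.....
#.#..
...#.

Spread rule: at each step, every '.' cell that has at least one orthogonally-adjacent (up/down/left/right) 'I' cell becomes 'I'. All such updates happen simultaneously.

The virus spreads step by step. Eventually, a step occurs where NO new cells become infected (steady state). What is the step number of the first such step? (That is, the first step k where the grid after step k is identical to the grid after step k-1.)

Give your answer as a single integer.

Step 0 (initial): 1 infected
Step 1: +4 new -> 5 infected
Step 2: +6 new -> 11 infected
Step 3: +5 new -> 16 infected
Step 4: +6 new -> 22 infected
Step 5: +5 new -> 27 infected
Step 6: +2 new -> 29 infected
Step 7: +4 new -> 33 infected
Step 8: +1 new -> 34 infected
Step 9: +1 new -> 35 infected
Step 10: +0 new -> 35 infected

Answer: 10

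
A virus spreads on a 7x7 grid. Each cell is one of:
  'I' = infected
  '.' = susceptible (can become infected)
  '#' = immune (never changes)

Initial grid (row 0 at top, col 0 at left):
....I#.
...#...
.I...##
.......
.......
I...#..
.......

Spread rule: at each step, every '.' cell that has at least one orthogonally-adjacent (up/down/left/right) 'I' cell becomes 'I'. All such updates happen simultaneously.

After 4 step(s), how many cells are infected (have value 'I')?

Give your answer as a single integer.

Step 0 (initial): 3 infected
Step 1: +9 new -> 12 infected
Step 2: +12 new -> 24 infected
Step 3: +7 new -> 31 infected
Step 4: +5 new -> 36 infected

Answer: 36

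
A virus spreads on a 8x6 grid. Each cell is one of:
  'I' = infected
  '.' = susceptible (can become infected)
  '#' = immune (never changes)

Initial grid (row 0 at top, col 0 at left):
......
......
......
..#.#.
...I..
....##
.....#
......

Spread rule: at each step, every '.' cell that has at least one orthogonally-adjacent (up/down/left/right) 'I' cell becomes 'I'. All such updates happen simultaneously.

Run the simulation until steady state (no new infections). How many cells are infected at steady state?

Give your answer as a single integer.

Step 0 (initial): 1 infected
Step 1: +4 new -> 5 infected
Step 2: +5 new -> 10 infected
Step 3: +10 new -> 20 infected
Step 4: +10 new -> 30 infected
Step 5: +8 new -> 38 infected
Step 6: +4 new -> 42 infected
Step 7: +1 new -> 43 infected
Step 8: +0 new -> 43 infected

Answer: 43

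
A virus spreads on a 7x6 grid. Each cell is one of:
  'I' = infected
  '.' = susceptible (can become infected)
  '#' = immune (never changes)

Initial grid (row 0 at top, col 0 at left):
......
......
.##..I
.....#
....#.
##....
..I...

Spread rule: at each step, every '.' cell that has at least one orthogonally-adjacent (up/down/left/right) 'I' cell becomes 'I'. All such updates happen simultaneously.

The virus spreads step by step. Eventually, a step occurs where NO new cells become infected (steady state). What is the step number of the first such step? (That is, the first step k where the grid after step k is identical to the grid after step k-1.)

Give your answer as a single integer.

Step 0 (initial): 2 infected
Step 1: +5 new -> 7 infected
Step 2: +8 new -> 15 infected
Step 3: +8 new -> 23 infected
Step 4: +5 new -> 28 infected
Step 5: +4 new -> 32 infected
Step 6: +3 new -> 35 infected
Step 7: +1 new -> 36 infected
Step 8: +0 new -> 36 infected

Answer: 8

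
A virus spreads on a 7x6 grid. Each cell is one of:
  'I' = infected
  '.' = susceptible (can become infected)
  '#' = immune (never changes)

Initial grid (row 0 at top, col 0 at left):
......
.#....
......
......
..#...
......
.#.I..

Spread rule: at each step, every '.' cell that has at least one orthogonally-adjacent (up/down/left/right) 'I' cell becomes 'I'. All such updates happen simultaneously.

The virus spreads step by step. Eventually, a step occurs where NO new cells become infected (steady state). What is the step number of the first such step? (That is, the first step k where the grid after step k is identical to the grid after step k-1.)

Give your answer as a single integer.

Step 0 (initial): 1 infected
Step 1: +3 new -> 4 infected
Step 2: +4 new -> 8 infected
Step 3: +4 new -> 12 infected
Step 4: +6 new -> 18 infected
Step 5: +7 new -> 25 infected
Step 6: +6 new -> 31 infected
Step 7: +4 new -> 35 infected
Step 8: +3 new -> 38 infected
Step 9: +1 new -> 39 infected
Step 10: +0 new -> 39 infected

Answer: 10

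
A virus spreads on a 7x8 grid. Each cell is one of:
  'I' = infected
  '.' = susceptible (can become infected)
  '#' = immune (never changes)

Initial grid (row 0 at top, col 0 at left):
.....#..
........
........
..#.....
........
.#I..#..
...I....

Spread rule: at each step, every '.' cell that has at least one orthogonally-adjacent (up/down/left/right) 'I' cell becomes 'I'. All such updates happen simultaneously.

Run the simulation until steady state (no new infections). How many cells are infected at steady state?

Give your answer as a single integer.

Answer: 52

Derivation:
Step 0 (initial): 2 infected
Step 1: +4 new -> 6 infected
Step 2: +5 new -> 11 infected
Step 3: +6 new -> 17 infected
Step 4: +8 new -> 25 infected
Step 5: +8 new -> 33 infected
Step 6: +8 new -> 41 infected
Step 7: +6 new -> 47 infected
Step 8: +2 new -> 49 infected
Step 9: +2 new -> 51 infected
Step 10: +1 new -> 52 infected
Step 11: +0 new -> 52 infected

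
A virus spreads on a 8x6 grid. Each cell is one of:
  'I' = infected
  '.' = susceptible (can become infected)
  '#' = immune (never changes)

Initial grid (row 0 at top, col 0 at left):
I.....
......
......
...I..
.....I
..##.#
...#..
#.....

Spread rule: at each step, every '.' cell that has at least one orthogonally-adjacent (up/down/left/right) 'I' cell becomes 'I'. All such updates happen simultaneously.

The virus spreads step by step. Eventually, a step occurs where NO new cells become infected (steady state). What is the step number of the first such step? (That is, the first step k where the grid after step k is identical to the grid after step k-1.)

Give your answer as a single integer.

Step 0 (initial): 3 infected
Step 1: +8 new -> 11 infected
Step 2: +10 new -> 21 infected
Step 3: +8 new -> 29 infected
Step 4: +6 new -> 35 infected
Step 5: +4 new -> 39 infected
Step 6: +4 new -> 43 infected
Step 7: +0 new -> 43 infected

Answer: 7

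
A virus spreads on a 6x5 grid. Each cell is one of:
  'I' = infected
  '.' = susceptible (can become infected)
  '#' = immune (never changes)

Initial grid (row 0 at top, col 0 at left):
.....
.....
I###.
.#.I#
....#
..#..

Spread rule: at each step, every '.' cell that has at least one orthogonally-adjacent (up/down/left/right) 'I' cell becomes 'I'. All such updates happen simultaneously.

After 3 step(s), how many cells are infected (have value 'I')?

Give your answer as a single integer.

Answer: 16

Derivation:
Step 0 (initial): 2 infected
Step 1: +4 new -> 6 infected
Step 2: +5 new -> 11 infected
Step 3: +5 new -> 16 infected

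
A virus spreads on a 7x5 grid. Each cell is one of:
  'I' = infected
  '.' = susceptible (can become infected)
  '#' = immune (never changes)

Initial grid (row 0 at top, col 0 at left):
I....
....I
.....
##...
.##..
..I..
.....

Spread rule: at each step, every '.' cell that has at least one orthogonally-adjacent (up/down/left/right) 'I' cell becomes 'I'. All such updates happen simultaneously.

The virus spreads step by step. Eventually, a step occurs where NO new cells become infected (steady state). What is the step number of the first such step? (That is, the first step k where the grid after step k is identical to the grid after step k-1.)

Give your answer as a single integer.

Answer: 5

Derivation:
Step 0 (initial): 3 infected
Step 1: +8 new -> 11 infected
Step 2: +12 new -> 23 infected
Step 3: +7 new -> 30 infected
Step 4: +1 new -> 31 infected
Step 5: +0 new -> 31 infected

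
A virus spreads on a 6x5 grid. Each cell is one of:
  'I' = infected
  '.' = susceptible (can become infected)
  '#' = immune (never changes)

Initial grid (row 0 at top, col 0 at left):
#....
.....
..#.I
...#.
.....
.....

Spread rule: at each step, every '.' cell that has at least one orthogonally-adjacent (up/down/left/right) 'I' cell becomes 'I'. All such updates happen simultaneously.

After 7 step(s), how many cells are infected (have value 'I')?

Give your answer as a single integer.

Answer: 27

Derivation:
Step 0 (initial): 1 infected
Step 1: +3 new -> 4 infected
Step 2: +3 new -> 7 infected
Step 3: +4 new -> 11 infected
Step 4: +4 new -> 15 infected
Step 5: +6 new -> 21 infected
Step 6: +4 new -> 25 infected
Step 7: +2 new -> 27 infected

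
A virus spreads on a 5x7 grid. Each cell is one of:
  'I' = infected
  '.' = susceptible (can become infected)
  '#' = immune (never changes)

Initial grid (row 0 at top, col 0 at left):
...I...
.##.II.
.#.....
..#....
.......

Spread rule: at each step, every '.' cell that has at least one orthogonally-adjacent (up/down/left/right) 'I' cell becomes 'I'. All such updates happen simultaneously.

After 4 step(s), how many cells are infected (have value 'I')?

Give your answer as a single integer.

Step 0 (initial): 3 infected
Step 1: +7 new -> 10 infected
Step 2: +6 new -> 16 infected
Step 3: +6 new -> 22 infected
Step 4: +3 new -> 25 infected

Answer: 25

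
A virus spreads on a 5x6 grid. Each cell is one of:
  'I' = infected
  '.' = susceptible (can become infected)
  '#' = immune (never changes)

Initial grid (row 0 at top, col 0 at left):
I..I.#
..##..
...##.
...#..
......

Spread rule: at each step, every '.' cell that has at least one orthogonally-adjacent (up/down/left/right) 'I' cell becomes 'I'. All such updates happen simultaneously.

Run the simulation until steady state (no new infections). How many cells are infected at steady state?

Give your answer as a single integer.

Step 0 (initial): 2 infected
Step 1: +4 new -> 6 infected
Step 2: +3 new -> 9 infected
Step 3: +3 new -> 12 infected
Step 4: +4 new -> 16 infected
Step 5: +3 new -> 19 infected
Step 6: +3 new -> 22 infected
Step 7: +2 new -> 24 infected
Step 8: +0 new -> 24 infected

Answer: 24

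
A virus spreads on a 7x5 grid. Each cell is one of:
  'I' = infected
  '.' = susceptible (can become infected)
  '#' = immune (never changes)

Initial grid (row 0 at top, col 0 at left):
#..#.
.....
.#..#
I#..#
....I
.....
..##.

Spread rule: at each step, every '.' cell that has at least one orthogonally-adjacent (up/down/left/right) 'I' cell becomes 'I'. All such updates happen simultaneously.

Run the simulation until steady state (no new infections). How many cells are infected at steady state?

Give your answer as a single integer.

Step 0 (initial): 2 infected
Step 1: +4 new -> 6 infected
Step 2: +7 new -> 13 infected
Step 3: +6 new -> 19 infected
Step 4: +5 new -> 24 infected
Step 5: +2 new -> 26 infected
Step 6: +1 new -> 27 infected
Step 7: +0 new -> 27 infected

Answer: 27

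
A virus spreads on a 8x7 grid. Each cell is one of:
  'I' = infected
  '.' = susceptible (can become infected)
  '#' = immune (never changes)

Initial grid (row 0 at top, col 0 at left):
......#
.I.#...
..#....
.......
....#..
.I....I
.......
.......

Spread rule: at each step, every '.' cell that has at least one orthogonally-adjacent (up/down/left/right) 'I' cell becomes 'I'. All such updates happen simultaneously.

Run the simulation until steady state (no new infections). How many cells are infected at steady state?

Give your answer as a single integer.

Answer: 52

Derivation:
Step 0 (initial): 3 infected
Step 1: +11 new -> 14 infected
Step 2: +15 new -> 29 infected
Step 3: +11 new -> 40 infected
Step 4: +7 new -> 47 infected
Step 5: +5 new -> 52 infected
Step 6: +0 new -> 52 infected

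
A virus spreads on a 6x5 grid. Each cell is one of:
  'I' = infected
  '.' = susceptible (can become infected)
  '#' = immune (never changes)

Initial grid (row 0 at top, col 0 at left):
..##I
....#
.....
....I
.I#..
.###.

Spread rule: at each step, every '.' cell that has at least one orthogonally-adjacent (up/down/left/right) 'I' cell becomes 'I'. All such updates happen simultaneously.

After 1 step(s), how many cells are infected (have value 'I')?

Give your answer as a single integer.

Answer: 8

Derivation:
Step 0 (initial): 3 infected
Step 1: +5 new -> 8 infected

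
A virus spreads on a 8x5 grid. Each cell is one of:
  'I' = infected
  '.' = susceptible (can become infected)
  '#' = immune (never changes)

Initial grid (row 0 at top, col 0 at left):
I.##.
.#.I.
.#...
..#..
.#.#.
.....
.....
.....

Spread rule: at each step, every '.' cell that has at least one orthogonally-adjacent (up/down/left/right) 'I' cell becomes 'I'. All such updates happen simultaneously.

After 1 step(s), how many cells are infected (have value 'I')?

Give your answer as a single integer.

Answer: 7

Derivation:
Step 0 (initial): 2 infected
Step 1: +5 new -> 7 infected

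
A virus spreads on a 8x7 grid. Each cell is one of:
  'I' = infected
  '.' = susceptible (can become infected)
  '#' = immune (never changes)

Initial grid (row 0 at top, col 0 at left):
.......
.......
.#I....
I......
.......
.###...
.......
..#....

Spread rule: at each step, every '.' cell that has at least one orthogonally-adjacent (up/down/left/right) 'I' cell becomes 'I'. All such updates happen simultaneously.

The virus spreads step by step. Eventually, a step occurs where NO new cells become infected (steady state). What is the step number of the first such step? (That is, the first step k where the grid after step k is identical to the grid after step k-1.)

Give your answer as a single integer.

Answer: 10

Derivation:
Step 0 (initial): 2 infected
Step 1: +6 new -> 8 infected
Step 2: +9 new -> 17 infected
Step 3: +8 new -> 25 infected
Step 4: +7 new -> 32 infected
Step 5: +7 new -> 39 infected
Step 6: +5 new -> 44 infected
Step 7: +4 new -> 48 infected
Step 8: +2 new -> 50 infected
Step 9: +1 new -> 51 infected
Step 10: +0 new -> 51 infected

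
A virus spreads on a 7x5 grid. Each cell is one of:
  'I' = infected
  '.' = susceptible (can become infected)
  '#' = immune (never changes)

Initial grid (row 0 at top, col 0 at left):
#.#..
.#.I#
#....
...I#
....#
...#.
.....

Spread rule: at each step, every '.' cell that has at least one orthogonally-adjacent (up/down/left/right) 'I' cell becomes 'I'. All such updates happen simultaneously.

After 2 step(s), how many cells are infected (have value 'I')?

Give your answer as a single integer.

Answer: 12

Derivation:
Step 0 (initial): 2 infected
Step 1: +5 new -> 7 infected
Step 2: +5 new -> 12 infected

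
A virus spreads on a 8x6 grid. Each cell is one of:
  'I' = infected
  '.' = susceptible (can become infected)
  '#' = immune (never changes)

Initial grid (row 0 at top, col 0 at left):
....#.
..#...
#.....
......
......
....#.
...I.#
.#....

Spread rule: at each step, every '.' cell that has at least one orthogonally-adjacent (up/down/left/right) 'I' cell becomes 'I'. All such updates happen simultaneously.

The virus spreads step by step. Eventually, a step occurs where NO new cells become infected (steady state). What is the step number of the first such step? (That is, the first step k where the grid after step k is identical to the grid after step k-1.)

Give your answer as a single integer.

Answer: 10

Derivation:
Step 0 (initial): 1 infected
Step 1: +4 new -> 5 infected
Step 2: +5 new -> 10 infected
Step 3: +6 new -> 16 infected
Step 4: +7 new -> 23 infected
Step 5: +7 new -> 30 infected
Step 6: +5 new -> 35 infected
Step 7: +3 new -> 38 infected
Step 8: +3 new -> 41 infected
Step 9: +1 new -> 42 infected
Step 10: +0 new -> 42 infected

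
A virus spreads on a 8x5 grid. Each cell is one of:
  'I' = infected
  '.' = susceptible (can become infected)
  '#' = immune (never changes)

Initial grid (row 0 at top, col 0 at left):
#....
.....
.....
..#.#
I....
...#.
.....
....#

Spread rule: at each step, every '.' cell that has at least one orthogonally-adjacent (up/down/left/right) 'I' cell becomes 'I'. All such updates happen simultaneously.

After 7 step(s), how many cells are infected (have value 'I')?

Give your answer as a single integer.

Answer: 34

Derivation:
Step 0 (initial): 1 infected
Step 1: +3 new -> 4 infected
Step 2: +5 new -> 9 infected
Step 3: +6 new -> 15 infected
Step 4: +6 new -> 21 infected
Step 5: +6 new -> 27 infected
Step 6: +5 new -> 32 infected
Step 7: +2 new -> 34 infected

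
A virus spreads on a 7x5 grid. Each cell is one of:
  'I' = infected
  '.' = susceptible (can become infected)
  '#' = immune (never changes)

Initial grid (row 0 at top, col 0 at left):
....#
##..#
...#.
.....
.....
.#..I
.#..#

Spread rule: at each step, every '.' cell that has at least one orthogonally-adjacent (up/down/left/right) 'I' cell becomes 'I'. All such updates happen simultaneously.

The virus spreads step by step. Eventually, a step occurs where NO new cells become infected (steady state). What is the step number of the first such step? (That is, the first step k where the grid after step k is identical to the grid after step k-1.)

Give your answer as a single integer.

Step 0 (initial): 1 infected
Step 1: +2 new -> 3 infected
Step 2: +4 new -> 7 infected
Step 3: +4 new -> 11 infected
Step 4: +2 new -> 13 infected
Step 5: +3 new -> 16 infected
Step 6: +4 new -> 20 infected
Step 7: +4 new -> 24 infected
Step 8: +2 new -> 26 infected
Step 9: +1 new -> 27 infected
Step 10: +0 new -> 27 infected

Answer: 10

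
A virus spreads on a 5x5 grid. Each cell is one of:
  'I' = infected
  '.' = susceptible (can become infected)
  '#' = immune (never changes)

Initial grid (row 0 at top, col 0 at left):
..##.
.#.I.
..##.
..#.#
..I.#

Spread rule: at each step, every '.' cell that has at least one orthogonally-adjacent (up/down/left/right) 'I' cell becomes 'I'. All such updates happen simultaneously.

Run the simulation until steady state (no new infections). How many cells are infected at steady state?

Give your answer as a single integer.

Step 0 (initial): 2 infected
Step 1: +4 new -> 6 infected
Step 2: +5 new -> 11 infected
Step 3: +2 new -> 13 infected
Step 4: +1 new -> 14 infected
Step 5: +1 new -> 15 infected
Step 6: +1 new -> 16 infected
Step 7: +1 new -> 17 infected
Step 8: +0 new -> 17 infected

Answer: 17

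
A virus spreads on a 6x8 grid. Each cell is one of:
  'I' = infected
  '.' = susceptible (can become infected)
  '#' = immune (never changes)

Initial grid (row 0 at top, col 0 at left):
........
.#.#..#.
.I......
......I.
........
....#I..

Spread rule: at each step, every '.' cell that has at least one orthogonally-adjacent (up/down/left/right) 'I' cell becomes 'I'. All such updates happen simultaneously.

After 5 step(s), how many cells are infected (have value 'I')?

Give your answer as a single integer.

Step 0 (initial): 3 infected
Step 1: +9 new -> 12 infected
Step 2: +12 new -> 24 infected
Step 3: +10 new -> 34 infected
Step 4: +8 new -> 42 infected
Step 5: +2 new -> 44 infected

Answer: 44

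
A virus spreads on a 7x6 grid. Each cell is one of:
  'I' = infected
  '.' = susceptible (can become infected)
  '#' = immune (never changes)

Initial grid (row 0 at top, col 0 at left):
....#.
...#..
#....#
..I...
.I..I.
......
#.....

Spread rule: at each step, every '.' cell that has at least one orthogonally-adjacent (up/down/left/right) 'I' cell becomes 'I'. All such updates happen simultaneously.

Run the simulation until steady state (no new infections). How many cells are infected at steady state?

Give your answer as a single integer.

Step 0 (initial): 3 infected
Step 1: +10 new -> 13 infected
Step 2: +12 new -> 25 infected
Step 3: +6 new -> 31 infected
Step 4: +4 new -> 35 infected
Step 5: +2 new -> 37 infected
Step 6: +0 new -> 37 infected

Answer: 37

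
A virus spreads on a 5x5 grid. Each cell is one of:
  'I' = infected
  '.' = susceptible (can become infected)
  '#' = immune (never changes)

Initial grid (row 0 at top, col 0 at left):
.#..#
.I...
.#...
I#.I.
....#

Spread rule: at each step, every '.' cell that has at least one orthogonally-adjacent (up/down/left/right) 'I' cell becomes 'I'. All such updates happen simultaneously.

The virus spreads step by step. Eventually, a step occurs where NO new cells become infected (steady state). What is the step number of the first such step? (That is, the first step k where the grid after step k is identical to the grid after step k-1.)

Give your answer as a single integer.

Step 0 (initial): 3 infected
Step 1: +8 new -> 11 infected
Step 2: +7 new -> 18 infected
Step 3: +2 new -> 20 infected
Step 4: +0 new -> 20 infected

Answer: 4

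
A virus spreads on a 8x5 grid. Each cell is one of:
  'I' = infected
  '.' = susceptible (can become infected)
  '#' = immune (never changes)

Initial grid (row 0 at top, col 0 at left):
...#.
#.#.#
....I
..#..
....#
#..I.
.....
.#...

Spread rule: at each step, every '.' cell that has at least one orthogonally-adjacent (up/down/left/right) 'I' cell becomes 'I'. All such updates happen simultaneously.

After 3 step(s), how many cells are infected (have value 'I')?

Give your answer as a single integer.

Step 0 (initial): 2 infected
Step 1: +6 new -> 8 infected
Step 2: +8 new -> 16 infected
Step 3: +5 new -> 21 infected

Answer: 21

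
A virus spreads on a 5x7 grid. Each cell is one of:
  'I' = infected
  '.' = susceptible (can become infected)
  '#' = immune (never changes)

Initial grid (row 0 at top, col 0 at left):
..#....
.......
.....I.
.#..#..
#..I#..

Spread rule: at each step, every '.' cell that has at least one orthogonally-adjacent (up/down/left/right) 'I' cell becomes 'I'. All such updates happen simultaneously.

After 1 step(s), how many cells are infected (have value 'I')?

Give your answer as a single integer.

Answer: 8

Derivation:
Step 0 (initial): 2 infected
Step 1: +6 new -> 8 infected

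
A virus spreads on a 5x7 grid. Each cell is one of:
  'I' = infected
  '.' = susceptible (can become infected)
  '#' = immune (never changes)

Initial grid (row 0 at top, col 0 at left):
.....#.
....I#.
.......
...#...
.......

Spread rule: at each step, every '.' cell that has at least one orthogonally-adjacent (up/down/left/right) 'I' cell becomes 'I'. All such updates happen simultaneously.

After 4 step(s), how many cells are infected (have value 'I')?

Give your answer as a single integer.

Step 0 (initial): 1 infected
Step 1: +3 new -> 4 infected
Step 2: +5 new -> 9 infected
Step 3: +6 new -> 15 infected
Step 4: +8 new -> 23 infected

Answer: 23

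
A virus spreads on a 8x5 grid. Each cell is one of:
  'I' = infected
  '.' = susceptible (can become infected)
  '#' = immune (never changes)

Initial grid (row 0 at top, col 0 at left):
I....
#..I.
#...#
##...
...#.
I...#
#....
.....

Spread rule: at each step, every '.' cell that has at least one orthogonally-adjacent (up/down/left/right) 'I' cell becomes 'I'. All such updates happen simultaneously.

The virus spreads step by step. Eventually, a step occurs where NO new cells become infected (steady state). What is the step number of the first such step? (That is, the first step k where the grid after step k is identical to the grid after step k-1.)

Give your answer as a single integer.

Answer: 7

Derivation:
Step 0 (initial): 3 infected
Step 1: +7 new -> 10 infected
Step 2: +8 new -> 18 infected
Step 3: +7 new -> 25 infected
Step 4: +4 new -> 29 infected
Step 5: +2 new -> 31 infected
Step 6: +1 new -> 32 infected
Step 7: +0 new -> 32 infected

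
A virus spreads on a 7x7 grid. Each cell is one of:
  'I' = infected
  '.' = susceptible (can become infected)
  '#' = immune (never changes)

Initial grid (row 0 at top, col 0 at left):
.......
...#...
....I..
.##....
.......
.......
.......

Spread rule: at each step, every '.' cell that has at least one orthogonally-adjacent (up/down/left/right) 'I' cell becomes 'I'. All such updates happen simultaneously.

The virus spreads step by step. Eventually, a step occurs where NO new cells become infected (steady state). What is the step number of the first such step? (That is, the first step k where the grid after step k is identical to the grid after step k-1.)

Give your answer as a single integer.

Step 0 (initial): 1 infected
Step 1: +4 new -> 5 infected
Step 2: +7 new -> 12 infected
Step 3: +9 new -> 21 infected
Step 4: +9 new -> 30 infected
Step 5: +8 new -> 38 infected
Step 6: +5 new -> 43 infected
Step 7: +2 new -> 45 infected
Step 8: +1 new -> 46 infected
Step 9: +0 new -> 46 infected

Answer: 9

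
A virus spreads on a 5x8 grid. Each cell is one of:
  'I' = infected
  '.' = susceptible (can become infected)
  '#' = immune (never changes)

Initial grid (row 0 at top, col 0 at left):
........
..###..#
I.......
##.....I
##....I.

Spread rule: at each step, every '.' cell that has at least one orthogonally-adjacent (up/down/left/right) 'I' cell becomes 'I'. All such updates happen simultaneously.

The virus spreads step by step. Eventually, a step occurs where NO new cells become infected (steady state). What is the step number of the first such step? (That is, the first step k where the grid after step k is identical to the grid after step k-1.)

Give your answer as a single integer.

Step 0 (initial): 3 infected
Step 1: +6 new -> 9 infected
Step 2: +6 new -> 15 infected
Step 3: +7 new -> 22 infected
Step 4: +6 new -> 28 infected
Step 5: +3 new -> 31 infected
Step 6: +1 new -> 32 infected
Step 7: +0 new -> 32 infected

Answer: 7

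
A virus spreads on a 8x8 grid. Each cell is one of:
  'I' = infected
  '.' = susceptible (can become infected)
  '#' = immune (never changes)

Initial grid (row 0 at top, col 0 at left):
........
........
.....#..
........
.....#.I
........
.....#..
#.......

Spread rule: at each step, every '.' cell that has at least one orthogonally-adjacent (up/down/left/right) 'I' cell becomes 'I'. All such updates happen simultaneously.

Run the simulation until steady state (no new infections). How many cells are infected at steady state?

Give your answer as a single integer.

Answer: 60

Derivation:
Step 0 (initial): 1 infected
Step 1: +3 new -> 4 infected
Step 2: +4 new -> 8 infected
Step 3: +6 new -> 14 infected
Step 4: +5 new -> 19 infected
Step 5: +8 new -> 27 infected
Step 6: +8 new -> 35 infected
Step 7: +8 new -> 43 infected
Step 8: +8 new -> 51 infected
Step 9: +6 new -> 57 infected
Step 10: +2 new -> 59 infected
Step 11: +1 new -> 60 infected
Step 12: +0 new -> 60 infected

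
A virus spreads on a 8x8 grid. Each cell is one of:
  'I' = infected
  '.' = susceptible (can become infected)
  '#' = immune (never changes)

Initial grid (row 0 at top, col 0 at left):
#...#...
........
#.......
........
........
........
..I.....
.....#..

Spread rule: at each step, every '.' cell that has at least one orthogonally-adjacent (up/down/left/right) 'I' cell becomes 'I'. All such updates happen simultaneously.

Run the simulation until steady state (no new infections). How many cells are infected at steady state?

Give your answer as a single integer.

Answer: 60

Derivation:
Step 0 (initial): 1 infected
Step 1: +4 new -> 5 infected
Step 2: +7 new -> 12 infected
Step 3: +8 new -> 20 infected
Step 4: +7 new -> 27 infected
Step 5: +9 new -> 36 infected
Step 6: +8 new -> 44 infected
Step 7: +7 new -> 51 infected
Step 8: +3 new -> 54 infected
Step 9: +3 new -> 57 infected
Step 10: +2 new -> 59 infected
Step 11: +1 new -> 60 infected
Step 12: +0 new -> 60 infected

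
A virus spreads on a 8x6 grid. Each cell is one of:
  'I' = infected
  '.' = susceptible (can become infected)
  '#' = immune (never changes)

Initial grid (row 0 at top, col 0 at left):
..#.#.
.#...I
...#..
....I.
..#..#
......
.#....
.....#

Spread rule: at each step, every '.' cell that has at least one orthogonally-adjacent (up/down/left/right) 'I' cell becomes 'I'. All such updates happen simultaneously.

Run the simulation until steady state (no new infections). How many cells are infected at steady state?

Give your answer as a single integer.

Answer: 40

Derivation:
Step 0 (initial): 2 infected
Step 1: +7 new -> 9 infected
Step 2: +4 new -> 13 infected
Step 3: +7 new -> 20 infected
Step 4: +7 new -> 27 infected
Step 5: +5 new -> 32 infected
Step 6: +3 new -> 35 infected
Step 7: +3 new -> 38 infected
Step 8: +2 new -> 40 infected
Step 9: +0 new -> 40 infected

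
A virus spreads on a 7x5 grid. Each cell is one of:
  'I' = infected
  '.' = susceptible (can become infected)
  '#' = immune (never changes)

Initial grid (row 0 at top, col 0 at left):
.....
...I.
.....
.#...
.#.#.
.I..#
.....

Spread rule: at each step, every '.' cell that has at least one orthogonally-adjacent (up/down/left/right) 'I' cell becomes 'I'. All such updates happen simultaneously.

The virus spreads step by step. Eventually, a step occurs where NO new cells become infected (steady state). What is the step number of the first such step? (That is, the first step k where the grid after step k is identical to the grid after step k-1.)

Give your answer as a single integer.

Answer: 5

Derivation:
Step 0 (initial): 2 infected
Step 1: +7 new -> 9 infected
Step 2: +11 new -> 20 infected
Step 3: +7 new -> 27 infected
Step 4: +4 new -> 31 infected
Step 5: +0 new -> 31 infected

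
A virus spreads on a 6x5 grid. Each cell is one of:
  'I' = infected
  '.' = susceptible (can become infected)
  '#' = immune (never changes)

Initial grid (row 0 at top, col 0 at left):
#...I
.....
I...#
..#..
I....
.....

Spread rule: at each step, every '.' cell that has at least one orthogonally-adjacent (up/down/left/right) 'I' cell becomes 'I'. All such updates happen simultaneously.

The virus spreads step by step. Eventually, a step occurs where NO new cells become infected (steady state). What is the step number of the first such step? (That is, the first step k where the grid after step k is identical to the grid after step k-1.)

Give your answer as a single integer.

Answer: 6

Derivation:
Step 0 (initial): 3 infected
Step 1: +7 new -> 10 infected
Step 2: +7 new -> 17 infected
Step 3: +5 new -> 22 infected
Step 4: +3 new -> 25 infected
Step 5: +2 new -> 27 infected
Step 6: +0 new -> 27 infected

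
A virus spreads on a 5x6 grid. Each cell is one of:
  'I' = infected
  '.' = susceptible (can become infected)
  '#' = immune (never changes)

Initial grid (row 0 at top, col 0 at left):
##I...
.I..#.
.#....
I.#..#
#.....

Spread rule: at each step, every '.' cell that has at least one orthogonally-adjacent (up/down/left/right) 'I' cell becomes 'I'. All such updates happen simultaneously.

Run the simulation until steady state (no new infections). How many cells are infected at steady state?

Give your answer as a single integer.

Step 0 (initial): 3 infected
Step 1: +5 new -> 8 infected
Step 2: +4 new -> 12 infected
Step 3: +3 new -> 15 infected
Step 4: +4 new -> 19 infected
Step 5: +3 new -> 22 infected
Step 6: +1 new -> 23 infected
Step 7: +0 new -> 23 infected

Answer: 23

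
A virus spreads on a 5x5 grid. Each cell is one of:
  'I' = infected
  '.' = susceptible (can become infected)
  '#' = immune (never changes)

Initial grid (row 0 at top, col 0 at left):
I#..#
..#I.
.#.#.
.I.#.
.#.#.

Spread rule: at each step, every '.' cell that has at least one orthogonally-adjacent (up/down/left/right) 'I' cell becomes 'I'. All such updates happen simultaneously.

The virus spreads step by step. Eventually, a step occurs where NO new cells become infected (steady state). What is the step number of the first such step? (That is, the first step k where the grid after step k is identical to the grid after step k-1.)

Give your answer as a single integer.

Answer: 5

Derivation:
Step 0 (initial): 3 infected
Step 1: +5 new -> 8 infected
Step 2: +7 new -> 15 infected
Step 3: +1 new -> 16 infected
Step 4: +1 new -> 17 infected
Step 5: +0 new -> 17 infected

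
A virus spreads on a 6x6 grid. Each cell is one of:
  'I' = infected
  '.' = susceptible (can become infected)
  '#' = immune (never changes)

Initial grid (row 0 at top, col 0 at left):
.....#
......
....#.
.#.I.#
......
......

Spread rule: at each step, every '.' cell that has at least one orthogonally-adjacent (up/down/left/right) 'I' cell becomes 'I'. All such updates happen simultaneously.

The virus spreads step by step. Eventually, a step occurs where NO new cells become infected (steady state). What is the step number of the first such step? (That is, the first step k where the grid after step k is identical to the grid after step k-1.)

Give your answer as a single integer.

Step 0 (initial): 1 infected
Step 1: +4 new -> 5 infected
Step 2: +5 new -> 10 infected
Step 3: +8 new -> 18 infected
Step 4: +8 new -> 26 infected
Step 5: +5 new -> 31 infected
Step 6: +1 new -> 32 infected
Step 7: +0 new -> 32 infected

Answer: 7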